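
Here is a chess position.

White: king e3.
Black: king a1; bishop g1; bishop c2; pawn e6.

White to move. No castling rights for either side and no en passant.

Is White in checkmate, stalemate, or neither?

White to move; white king on e3.
In check: yes, from the black bishop on g1.
King squares — d2: available; e2: available; f2: attacked by Bg1; d3: attacked by Bc2; f3: available; d4: attacked by Bg1; e4: attacked by Bc2; f4: available.
Legal moves for White: Kf4, Kf3, Ke2, Kd2.
White is in check but has 4 legal moves → neither.

neither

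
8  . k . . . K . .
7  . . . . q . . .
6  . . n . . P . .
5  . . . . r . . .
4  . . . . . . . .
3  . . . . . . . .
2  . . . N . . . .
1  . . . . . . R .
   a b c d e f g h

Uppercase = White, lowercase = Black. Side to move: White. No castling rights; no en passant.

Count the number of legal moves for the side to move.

White to move; king on f8.
In check: yes, from the black queen on e7.
Legal moves: Kg8, fxe7.
Count: 2.

2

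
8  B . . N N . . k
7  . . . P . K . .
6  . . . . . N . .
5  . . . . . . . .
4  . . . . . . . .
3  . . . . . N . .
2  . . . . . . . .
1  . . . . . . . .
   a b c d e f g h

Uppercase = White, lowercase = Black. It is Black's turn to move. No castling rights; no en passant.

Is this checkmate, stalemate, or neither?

Black to move; black king on h8.
In check: no.
King squares — g7: attacked by Kf7; h7: attacked by Nf6; g8: attacked by Nf6.
Legal moves for Black: none.
Not in check and no legal moves → stalemate.

stalemate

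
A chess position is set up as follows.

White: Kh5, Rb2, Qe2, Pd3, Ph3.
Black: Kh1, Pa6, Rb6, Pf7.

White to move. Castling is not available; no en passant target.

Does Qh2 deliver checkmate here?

After Qh2: black king on h1; in check: yes, from the white queen on h2.
King squares — g1: attacked by Qh2; g2: attacked by Rb2; h2: attacked by Rb2.
Black has no legal moves → checkmate.

yes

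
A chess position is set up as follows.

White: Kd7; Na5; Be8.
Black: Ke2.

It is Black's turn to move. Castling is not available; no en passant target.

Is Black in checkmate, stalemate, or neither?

Black to move; black king on e2.
In check: no.
Legal moves for Black: Kf3, Ke3, Kd3, Kf2, Kd2, Kf1, Ke1, Kd1.
Black has 8 legal moves and is not in check → neither.

neither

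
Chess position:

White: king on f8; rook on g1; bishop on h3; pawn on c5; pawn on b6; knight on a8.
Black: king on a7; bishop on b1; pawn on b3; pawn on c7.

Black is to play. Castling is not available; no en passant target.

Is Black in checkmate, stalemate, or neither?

neither

Black to move; black king on a7.
In check: yes, from the white pawn on b6.
King squares — a6: available; b6: attacked by Pc5; b7: available; a8: available; b8: available.
Legal moves for Black: Kb8, Kxa8, Kb7, Ka6, cxb6.
Black is in check but has 5 legal moves → neither.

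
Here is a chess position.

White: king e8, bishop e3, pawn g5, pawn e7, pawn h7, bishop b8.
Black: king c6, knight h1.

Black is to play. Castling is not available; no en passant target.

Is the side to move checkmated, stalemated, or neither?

Black to move; black king on c6.
In check: no.
Legal moves for Black: Kb7, Kd5, Kb5, Ng3, Nf2.
Black has 5 legal moves and is not in check → neither.

neither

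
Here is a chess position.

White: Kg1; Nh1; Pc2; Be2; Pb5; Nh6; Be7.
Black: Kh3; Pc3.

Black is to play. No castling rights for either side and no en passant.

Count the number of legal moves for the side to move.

Black to move; king on h3.
In check: no.
Legal moves: none.
Count: 0.

0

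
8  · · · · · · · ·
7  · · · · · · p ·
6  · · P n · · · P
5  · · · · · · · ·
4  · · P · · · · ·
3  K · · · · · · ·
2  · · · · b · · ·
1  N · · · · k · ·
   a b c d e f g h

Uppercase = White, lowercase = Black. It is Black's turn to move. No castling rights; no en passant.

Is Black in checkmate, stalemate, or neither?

neither

Black to move; black king on f1.
In check: no.
Legal moves for Black include: Ne8, Nc8, Nf7, Nb7, Nf5, Nb5+, Ne4, Nxc4+, Bh5, Bg4, Bxc4, Bf3, Bd3, Bd1, Kg2, Kf2, Kg1, Ke1, ... (list truncated; more exist).
Black has legal moves and is not in check → neither.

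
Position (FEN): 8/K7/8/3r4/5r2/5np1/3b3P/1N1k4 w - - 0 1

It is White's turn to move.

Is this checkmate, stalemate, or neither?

White to move; white king on a7.
In check: no.
Legal moves for White: Kb8, Ka8, Kb7, Kb6, Ka6, Nc3+, Na3, Nxd2, hxg3, h3, h4.
White has 11 legal moves and is not in check → neither.

neither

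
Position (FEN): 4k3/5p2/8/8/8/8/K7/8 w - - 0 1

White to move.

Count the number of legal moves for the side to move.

White to move; king on a2.
In check: no.
Legal moves: Kb3, Ka3, Kb2, Kb1, Ka1.
Count: 5.

5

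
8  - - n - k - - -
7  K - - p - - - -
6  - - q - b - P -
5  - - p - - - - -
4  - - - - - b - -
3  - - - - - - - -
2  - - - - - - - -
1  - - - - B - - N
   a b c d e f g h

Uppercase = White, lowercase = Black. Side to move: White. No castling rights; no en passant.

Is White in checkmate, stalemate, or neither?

checkmate

White to move; white king on a7.
In check: yes, from the black knight on c8.
King squares — a6: attacked by Qc6; b6: attacked by Qc6; b7: attacked by Qc6; a8: attacked by Qc6; b8: attacked by Bf4.
Legal moves for White: none.
In check with no legal moves → checkmate.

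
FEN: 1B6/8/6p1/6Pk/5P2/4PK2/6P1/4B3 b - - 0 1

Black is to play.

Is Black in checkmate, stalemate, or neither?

Black to move; black king on h5.
In check: no.
King squares — g4: attacked by Kf3; h4: attacked by Be1; g5: attacked by Pf4; g6: own pawn; h6: attacked by Pg5.
Legal moves for Black: none.
Not in check and no legal moves → stalemate.

stalemate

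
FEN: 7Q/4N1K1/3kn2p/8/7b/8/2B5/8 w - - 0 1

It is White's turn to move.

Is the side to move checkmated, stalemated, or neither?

White to move; white king on g7.
In check: yes, from the black knight on e6.
King squares — f6: attacked by Bh4; g6: available; h6: available; f7: available; h7: available; f8: attacked by Ne6; g8: available; h8: own queen.
Legal moves for White: Kg8, Kh7, Kf7, Kxh6, Kg6.
White is in check but has 5 legal moves → neither.

neither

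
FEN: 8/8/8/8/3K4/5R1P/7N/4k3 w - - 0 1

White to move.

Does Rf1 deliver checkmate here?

After Rf1: black king on e1; in check: yes, from the white rook on f1.
Black has 2 legal replies: Ke2, Kd2.
In check but a legal move exists → not checkmate.

no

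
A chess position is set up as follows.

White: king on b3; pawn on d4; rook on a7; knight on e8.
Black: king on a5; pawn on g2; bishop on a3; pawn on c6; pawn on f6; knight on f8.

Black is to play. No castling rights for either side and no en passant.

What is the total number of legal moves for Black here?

2

Black to move; king on a5.
In check: yes, from the white rook on a7.
Legal moves: Kb6, Kb5.
Count: 2.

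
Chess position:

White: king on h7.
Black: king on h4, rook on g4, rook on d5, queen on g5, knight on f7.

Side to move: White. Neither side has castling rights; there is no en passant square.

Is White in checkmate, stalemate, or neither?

stalemate

White to move; white king on h7.
In check: no.
King squares — g6: attacked by Qg5; h6: attacked by Qg5; g7: attacked by Qg5; g8: attacked by Qg5; h8: attacked by Nf7.
Legal moves for White: none.
Not in check and no legal moves → stalemate.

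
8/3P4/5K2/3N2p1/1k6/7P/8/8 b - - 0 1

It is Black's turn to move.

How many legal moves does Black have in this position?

7

Black to move; king on b4.
In check: yes, from the white knight on d5.
Legal moves: Kc5, Kb5, Ka5, Kc4, Ka4, Kb3, Ka3.
Count: 7.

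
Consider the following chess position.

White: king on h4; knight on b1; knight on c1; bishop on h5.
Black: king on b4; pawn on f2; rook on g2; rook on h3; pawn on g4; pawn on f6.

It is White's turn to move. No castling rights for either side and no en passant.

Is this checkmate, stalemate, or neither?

checkmate

White to move; white king on h4.
In check: yes, from the black rook on h3.
King squares — g3: attacked by Rg2; h3: attacked by Pg4; g4: attacked by Rg2; g5: attacked by Pf6; h5: own bishop.
Legal moves for White: none.
In check with no legal moves → checkmate.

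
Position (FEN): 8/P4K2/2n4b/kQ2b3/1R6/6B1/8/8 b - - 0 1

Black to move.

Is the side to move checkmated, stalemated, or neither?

checkmate

Black to move; black king on a5.
In check: yes, from the white queen on b5.
King squares — a4: attacked by Rb4; b4: attacked by Qb5; b5: attacked by Rb4; a6: attacked by Qb5; b6: attacked by Qb5.
Legal moves for Black: none.
In check with no legal moves → checkmate.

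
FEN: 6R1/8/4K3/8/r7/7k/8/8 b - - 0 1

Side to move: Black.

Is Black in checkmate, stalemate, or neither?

neither

Black to move; black king on h3.
In check: no.
Legal moves for Black: Ra8, Ra7, Ra6+, Ra5, Rh4, Rg4, Rf4, Re4+, Rd4, Rc4, Rb4, Ra3, Ra2, Ra1, Kh4, Kh2.
Black has 16 legal moves and is not in check → neither.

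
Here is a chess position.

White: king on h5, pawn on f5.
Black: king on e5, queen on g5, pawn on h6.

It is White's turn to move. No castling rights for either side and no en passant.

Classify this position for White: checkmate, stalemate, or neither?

White to move; white king on h5.
In check: yes, from the black queen on g5.
King squares — g4: attacked by Qg5; h4: attacked by Qg5; g5: attacked by Ph6; g6: attacked by Qg5; h6: attacked by Qg5.
Legal moves for White: none.
In check with no legal moves → checkmate.

checkmate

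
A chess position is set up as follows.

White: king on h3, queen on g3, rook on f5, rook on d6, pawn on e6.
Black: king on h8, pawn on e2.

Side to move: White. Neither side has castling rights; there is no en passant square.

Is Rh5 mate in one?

yes

After Rh5: black king on h8; in check: yes, from the white rook on h5.
King squares — g7: attacked by Qg3; h7: attacked by Rh5; g8: attacked by Qg3.
Black has no legal moves → checkmate.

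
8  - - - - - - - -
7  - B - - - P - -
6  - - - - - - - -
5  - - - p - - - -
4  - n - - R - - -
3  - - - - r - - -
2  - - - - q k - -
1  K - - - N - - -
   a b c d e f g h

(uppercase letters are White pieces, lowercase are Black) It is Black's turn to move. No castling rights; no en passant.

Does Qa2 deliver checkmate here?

After Qa2: white king on a1; in check: yes, from the black queen on a2.
King squares — b1: attacked by Qa2; a2: attacked by Nb4; b2: attacked by Qa2.
White has no legal moves → checkmate.

yes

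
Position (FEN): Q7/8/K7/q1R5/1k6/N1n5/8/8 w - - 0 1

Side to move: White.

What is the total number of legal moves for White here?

White to move; king on a6.
In check: yes, from the black queen on a5.
Legal moves: Kb7, Rxa5.
Count: 2.

2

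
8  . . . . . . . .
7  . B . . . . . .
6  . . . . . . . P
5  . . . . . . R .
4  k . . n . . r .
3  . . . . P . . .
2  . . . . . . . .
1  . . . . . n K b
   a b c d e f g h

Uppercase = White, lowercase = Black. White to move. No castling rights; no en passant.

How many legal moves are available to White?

5

White to move; king on g1.
In check: yes, from the black rook on g4.
Legal moves: Kf2, Kxh1, Kxf1, Bg2, Rxg4.
Count: 5.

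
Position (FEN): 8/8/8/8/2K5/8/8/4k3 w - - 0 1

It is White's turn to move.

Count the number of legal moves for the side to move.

White to move; king on c4.
In check: no.
Legal moves: Kd5, Kc5, Kb5, Kd4, Kb4, Kd3, Kc3, Kb3.
Count: 8.

8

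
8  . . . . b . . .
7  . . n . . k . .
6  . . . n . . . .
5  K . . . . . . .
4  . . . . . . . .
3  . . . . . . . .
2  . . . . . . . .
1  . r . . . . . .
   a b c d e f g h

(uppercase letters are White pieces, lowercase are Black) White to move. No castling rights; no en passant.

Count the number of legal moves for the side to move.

White to move; king on a5.
In check: no.
Legal moves: none.
Count: 0.

0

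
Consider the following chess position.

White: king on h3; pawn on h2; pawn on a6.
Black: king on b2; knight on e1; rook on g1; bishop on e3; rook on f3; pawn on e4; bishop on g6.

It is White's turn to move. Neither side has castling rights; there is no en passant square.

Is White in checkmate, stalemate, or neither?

neither

White to move; white king on h3.
In check: yes, from the black rook on f3.
Legal moves for White: Kh4.
White is in check but has 1 legal move → neither.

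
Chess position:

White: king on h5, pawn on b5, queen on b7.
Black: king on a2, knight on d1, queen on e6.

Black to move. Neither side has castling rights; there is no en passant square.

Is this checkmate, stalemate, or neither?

Black to move; black king on a2.
In check: no.
Legal moves for Black include: Qg8, Qe8+, Qc8, Qf7+, Qe7, Qd7, Qh6+, Qg6+, Qf6, Qd6, Qc6, Qb6, Qa6, Qf5+, Qe5+, Qd5+, Qg4+, Qe4, ... (list truncated; more exist).
Black has legal moves and is not in check → neither.

neither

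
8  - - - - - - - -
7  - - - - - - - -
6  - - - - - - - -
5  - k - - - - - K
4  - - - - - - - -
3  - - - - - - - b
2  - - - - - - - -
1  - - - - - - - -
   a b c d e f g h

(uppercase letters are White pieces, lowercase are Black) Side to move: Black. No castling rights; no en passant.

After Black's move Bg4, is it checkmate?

After Bg4: white king on h5; in check: yes, from the black bishop on g4.
White has 5 legal replies: Kh6, Kg6, Kg5, Kh4, Kxg4.
In check but a legal move exists → not checkmate.

no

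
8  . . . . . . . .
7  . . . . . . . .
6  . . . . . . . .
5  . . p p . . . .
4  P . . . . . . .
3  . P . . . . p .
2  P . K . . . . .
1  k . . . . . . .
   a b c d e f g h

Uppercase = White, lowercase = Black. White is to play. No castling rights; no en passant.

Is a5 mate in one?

no

After a5: black king on a1; in check: no.
Black is not in check, so this cannot be checkmate.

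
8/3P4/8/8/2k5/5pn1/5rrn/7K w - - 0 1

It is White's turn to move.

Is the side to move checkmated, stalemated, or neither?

checkmate

White to move; white king on h1.
In check: yes, from the black knight on g3.
King squares — g1: attacked by Rg2; g2: attacked by Rf2; h2: attacked by Rg2.
Legal moves for White: none.
In check with no legal moves → checkmate.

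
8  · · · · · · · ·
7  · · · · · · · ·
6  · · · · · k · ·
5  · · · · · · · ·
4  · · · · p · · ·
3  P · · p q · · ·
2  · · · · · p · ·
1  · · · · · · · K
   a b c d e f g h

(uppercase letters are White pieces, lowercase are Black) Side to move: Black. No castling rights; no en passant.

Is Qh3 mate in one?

yes

After Qh3: white king on h1; in check: yes, from the black queen on h3.
King squares — g1: attacked by Pf2; g2: attacked by Qh3; h2: attacked by Qh3.
White has no legal moves → checkmate.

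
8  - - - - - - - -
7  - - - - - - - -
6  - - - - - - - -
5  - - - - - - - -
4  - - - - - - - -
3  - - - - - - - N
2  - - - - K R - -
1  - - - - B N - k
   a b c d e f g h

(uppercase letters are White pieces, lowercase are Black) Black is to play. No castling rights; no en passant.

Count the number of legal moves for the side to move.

0

Black to move; king on h1.
In check: no.
Legal moves: none.
Count: 0.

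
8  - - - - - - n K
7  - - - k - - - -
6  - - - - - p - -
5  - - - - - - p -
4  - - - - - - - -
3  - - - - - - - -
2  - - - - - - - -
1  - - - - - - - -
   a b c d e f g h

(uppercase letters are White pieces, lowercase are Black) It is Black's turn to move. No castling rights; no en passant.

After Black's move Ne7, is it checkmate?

After Ne7: white king on h8; in check: no.
White is not in check, so this cannot be checkmate.

no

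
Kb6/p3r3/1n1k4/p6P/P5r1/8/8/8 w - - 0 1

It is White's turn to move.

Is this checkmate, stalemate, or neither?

White to move; white king on a8.
In check: yes, from the black knight on b6.
King squares — a7: attacked by Re7; b7: attacked by Re7; b8: available.
Legal moves for White: Kxb8.
White is in check but has 1 legal move → neither.

neither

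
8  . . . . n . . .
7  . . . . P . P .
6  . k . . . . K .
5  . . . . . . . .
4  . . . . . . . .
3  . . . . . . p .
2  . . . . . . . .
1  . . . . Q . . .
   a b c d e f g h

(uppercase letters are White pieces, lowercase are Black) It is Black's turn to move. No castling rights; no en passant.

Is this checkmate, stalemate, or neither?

neither

Black to move; black king on b6.
In check: no.
Legal moves for Black: Nxg7, Nc7, Nf6, Nd6, Kc7, Kb7, Ka7, Kc6, Ka6, Kc5, Kb5, g2.
Black has 12 legal moves and is not in check → neither.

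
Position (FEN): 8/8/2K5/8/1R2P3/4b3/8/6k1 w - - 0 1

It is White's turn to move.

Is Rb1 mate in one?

After Rb1: black king on g1; in check: yes, from the white rook on b1.
Black has 4 legal replies: Kh2, Kg2, Kf2, Bc1.
In check but a legal move exists → not checkmate.

no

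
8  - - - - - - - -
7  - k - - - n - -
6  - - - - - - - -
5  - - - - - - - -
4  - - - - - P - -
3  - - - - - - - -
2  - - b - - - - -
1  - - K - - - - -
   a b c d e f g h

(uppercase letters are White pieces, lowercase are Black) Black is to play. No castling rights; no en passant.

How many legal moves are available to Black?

23

Black to move; king on b7.
In check: no.
Legal moves: Nh8, Nd8, Nh6, Nd6, Ng5, Ne5, Kc8, Kb8, Ka8, Kc7, Ka7, Kc6, Kb6, Ka6, Bh7, Bg6, Bf5, Be4, Ba4, Bd3, Bb3, Bd1, Bb1.
Count: 23.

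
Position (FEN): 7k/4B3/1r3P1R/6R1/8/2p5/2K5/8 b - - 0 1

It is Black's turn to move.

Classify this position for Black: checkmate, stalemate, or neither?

Black to move; black king on h8.
In check: yes, from the white rook on h6.
King squares — g7: attacked by Rg5; h7: attacked by Rh6; g8: attacked by Rg5.
Legal moves for Black: none.
In check with no legal moves → checkmate.

checkmate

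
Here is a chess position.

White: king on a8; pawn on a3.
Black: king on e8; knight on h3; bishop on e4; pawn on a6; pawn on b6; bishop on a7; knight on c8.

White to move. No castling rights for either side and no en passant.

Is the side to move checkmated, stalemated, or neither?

White to move; white king on a8.
In check: yes, from the black bishop on e4.
King squares — a7: attacked by Nc8; b7: attacked by Be4; b8: attacked by Ba7.
Legal moves for White: none.
In check with no legal moves → checkmate.

checkmate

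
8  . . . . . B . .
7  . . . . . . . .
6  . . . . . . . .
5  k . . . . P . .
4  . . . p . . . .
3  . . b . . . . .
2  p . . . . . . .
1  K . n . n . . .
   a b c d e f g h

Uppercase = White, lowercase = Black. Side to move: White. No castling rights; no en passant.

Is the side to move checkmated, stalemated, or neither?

checkmate

White to move; white king on a1.
In check: yes, from the black bishop on c3.
King squares — b1: attacked by Pa2; a2: attacked by Nc1; b2: attacked by Bc3.
Legal moves for White: none.
In check with no legal moves → checkmate.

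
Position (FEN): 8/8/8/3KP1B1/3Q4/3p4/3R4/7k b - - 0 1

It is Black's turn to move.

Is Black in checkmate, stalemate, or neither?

Black to move; black king on h1.
In check: no.
King squares — g1: attacked by Qd4; g2: attacked by Rd2; h2: attacked by Rd2.
Legal moves for Black: none.
Not in check and no legal moves → stalemate.

stalemate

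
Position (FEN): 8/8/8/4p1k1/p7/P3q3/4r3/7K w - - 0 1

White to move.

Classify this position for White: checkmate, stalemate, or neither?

White to move; white king on h1.
In check: no.
King squares — g1: attacked by Qe3; g2: attacked by Re2; h2: attacked by Re2.
Legal moves for White: none.
Not in check and no legal moves → stalemate.

stalemate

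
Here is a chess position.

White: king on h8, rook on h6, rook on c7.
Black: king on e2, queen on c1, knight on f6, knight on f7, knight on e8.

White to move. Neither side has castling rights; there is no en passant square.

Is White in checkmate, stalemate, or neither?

White to move; white king on h8.
In check: yes, from the black knight on f7.
King squares — g7: attacked by Ne8; h7: attacked by Nf6; g8: attacked by Nf6.
Legal moves for White: Rxf7.
White is in check but has 1 legal move → neither.

neither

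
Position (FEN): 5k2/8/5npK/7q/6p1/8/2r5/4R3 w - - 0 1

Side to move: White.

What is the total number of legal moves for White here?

White to move; king on h6.
In check: yes, from the black queen on h5.
Legal moves: none.
Count: 0.

0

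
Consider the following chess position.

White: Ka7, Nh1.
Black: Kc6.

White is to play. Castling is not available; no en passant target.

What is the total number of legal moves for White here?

White to move; king on a7.
In check: no.
Legal moves: Kb8, Ka8, Ka6, Ng3, Nf2.
Count: 5.

5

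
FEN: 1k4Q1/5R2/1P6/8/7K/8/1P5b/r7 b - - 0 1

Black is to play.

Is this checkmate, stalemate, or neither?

checkmate

Black to move; black king on b8.
In check: yes, from the white queen on g8.
King squares — a7: attacked by Pb6; b7: attacked by Rf7; c7: attacked by Pb6; a8: attacked by Qg8; c8: attacked by Qg8.
Legal moves for Black: none.
In check with no legal moves → checkmate.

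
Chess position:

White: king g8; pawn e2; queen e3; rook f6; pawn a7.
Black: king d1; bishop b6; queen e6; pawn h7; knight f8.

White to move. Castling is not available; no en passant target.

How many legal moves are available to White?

6

White to move; king on g8.
In check: yes, from the black queen on e6.
Legal moves: Kh8, Kxf8, Kg7, Rf7, Rxe6, Qxe6.
Count: 6.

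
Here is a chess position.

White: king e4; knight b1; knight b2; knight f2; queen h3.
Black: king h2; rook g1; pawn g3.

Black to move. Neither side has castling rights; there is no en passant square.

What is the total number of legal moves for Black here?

Black to move; king on h2.
In check: yes, from the white queen on h3.
Legal moves: none.
Count: 0.

0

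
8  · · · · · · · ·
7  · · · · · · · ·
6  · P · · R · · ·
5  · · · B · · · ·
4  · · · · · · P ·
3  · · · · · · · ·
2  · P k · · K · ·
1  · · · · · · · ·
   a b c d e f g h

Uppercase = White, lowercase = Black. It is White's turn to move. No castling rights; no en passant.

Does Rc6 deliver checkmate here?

no

After Rc6: black king on c2; in check: yes, from the white rook on c6.
Black has 5 legal replies: Kd3, Kd2, Kxb2, Kd1, Kb1.
In check but a legal move exists → not checkmate.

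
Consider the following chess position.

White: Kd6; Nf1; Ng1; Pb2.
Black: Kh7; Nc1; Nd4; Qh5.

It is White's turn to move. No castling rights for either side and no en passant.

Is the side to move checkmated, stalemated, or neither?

neither

White to move; white king on d6.
In check: no.
Legal moves for White: Ke7, Kd7, Kc7, Nh3, Nf3, Ne2, Ng3, Ne3, Nh2, Nd2, b3, b4.
White has 12 legal moves and is not in check → neither.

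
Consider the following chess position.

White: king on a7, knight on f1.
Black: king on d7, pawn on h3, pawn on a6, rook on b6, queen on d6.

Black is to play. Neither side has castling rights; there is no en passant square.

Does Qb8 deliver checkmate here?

yes

After Qb8: white king on a7; in check: yes, from the black queen on b8.
King squares — a6: attacked by Rb6; b6: attacked by Qb8; b7: attacked by Rb6; a8: attacked by Qb8; b8: attacked by Rb6.
White has no legal moves → checkmate.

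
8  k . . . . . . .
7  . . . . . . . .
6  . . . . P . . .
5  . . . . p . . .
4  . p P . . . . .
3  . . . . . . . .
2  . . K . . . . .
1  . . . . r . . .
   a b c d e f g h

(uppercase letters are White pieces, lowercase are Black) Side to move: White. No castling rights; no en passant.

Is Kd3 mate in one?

After Kd3: black king on a8; in check: no.
Black is not in check, so this cannot be checkmate.

no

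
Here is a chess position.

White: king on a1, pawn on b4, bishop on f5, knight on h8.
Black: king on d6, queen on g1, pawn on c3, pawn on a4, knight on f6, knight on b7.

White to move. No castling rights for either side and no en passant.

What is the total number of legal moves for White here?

White to move; king on a1.
In check: yes, from the black queen on g1.
Legal moves: Ka2, Bb1.
Count: 2.

2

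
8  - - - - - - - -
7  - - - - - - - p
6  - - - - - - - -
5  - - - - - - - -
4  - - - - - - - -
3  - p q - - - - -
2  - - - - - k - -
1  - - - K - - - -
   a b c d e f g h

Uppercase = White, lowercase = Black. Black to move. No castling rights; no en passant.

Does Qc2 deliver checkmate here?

yes

After Qc2: white king on d1; in check: yes, from the black queen on c2.
King squares — c1: attacked by Qc2; e1: attacked by Kf2; c2: attacked by Pb3; d2: attacked by Qc2; e2: attacked by Qc2.
White has no legal moves → checkmate.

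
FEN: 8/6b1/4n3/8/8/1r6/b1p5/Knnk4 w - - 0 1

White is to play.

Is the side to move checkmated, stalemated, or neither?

White to move; white king on a1.
In check: yes, from the black bishop on g7.
King squares — b1: attacked by Ba2; a2: attacked by Nc1; b2: attacked by Rb3.
Legal moves for White: none.
In check with no legal moves → checkmate.

checkmate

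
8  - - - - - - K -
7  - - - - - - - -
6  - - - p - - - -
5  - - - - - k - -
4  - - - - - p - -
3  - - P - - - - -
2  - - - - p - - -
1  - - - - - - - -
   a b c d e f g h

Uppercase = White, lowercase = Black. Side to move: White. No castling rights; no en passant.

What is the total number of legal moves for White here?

6

White to move; king on g8.
In check: no.
Legal moves: Kh8, Kf8, Kh7, Kg7, Kf7, c4.
Count: 6.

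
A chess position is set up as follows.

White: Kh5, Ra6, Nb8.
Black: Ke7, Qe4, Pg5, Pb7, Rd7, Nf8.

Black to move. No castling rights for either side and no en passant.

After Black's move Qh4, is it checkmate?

After Qh4: white king on h5; in check: yes, from the black queen on h4.
King squares — g4: attacked by Qh4; h4: attacked by Pg5; g5: attacked by Qh4; g6: attacked by Nf8; h6: attacked by Qh4.
White has no legal moves → checkmate.

yes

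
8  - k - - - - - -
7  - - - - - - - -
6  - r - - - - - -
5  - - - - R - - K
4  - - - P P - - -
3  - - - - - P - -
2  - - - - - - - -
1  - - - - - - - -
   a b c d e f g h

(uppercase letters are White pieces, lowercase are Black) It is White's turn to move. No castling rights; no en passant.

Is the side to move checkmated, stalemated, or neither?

White to move; white king on h5.
In check: no.
Legal moves for White: Kg5, Kh4, Kg4, Re8+, Re7, Re6, Rg5, Rf5, Rd5, Rc5, Rb5, Ra5, d5, f4.
White has 14 legal moves and is not in check → neither.

neither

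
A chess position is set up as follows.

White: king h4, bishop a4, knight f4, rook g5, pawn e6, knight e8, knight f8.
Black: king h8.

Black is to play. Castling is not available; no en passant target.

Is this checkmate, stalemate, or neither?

Black to move; black king on h8.
In check: no.
King squares — g7: attacked by Rg5; h7: attacked by Nf8; g8: attacked by Rg5.
Legal moves for Black: none.
Not in check and no legal moves → stalemate.

stalemate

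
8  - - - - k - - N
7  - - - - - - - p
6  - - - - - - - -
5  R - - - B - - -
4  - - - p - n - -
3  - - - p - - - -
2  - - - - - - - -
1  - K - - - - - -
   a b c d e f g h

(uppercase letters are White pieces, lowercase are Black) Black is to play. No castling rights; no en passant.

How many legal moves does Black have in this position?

14

Black to move; king on e8.
In check: no.
Legal moves: Kf8, Kd8, Ke7, Kd7, Ng6, Ne6, Nh5, Nd5, Nh3, Ng2, Ne2, h6, d2, h5.
Count: 14.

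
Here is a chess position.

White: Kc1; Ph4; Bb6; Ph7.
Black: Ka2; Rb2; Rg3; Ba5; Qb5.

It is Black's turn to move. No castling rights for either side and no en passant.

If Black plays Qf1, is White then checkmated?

yes

After Qf1: white king on c1; in check: yes, from the black queen on f1.
King squares — b1: attacked by Qf1; d1: attacked by Qf1; b2: attacked by Ka2; c2: attacked by Rb2; d2: attacked by Rb2.
White has no legal moves → checkmate.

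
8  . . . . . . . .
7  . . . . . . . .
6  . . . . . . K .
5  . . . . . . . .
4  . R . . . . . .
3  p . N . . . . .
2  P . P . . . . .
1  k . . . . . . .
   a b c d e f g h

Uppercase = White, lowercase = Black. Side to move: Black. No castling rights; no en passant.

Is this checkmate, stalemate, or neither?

stalemate

Black to move; black king on a1.
In check: no.
King squares — b1: attacked by Nc3; a2: attacked by Nc3; b2: attacked by Rb4.
Legal moves for Black: none.
Not in check and no legal moves → stalemate.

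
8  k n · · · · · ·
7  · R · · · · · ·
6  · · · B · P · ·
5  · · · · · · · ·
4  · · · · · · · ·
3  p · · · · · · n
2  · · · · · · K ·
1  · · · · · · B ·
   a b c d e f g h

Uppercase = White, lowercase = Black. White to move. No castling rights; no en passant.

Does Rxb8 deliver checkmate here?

After Rxb8: black king on a8; in check: yes, from the white rook on b8.
King squares — a7: attacked by Bg1; b7: attacked by Rb8; b8: attacked by Bd6.
Black has no legal moves → checkmate.

yes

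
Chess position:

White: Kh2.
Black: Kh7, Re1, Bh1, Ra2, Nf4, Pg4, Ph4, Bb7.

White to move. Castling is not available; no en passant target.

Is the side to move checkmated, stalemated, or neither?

checkmate

White to move; white king on h2.
In check: yes, from the black rook on a2.
King squares — g1: attacked by Re1; h1: attacked by Re1; g2: attacked by Bh1; g3: attacked by Ph4; h3: attacked by Nf4.
Legal moves for White: none.
In check with no legal moves → checkmate.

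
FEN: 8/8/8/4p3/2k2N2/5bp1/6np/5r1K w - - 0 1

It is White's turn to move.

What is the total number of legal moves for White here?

White to move; king on h1.
In check: yes, from the black rook on f1.
Legal moves: none.
Count: 0.

0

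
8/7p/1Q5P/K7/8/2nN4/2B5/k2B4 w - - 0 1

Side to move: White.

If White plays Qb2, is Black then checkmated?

yes

After Qb2: black king on a1; in check: yes, from the white queen on b2.
King squares — b1: attacked by Qb2; a2: attacked by Qb2; b2: attacked by Nd3.
Black has no legal moves → checkmate.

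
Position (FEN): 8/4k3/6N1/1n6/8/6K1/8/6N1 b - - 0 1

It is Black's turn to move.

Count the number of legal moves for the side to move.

7

Black to move; king on e7.
In check: yes, from the white knight on g6.
Legal moves: Ke8, Kd8, Kf7, Kd7, Kf6, Ke6, Kd6.
Count: 7.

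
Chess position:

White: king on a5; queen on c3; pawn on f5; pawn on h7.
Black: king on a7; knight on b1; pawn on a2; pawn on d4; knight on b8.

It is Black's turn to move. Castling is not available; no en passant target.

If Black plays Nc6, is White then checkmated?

no

After Nc6: white king on a5; in check: yes, from the black knight on c6.
White has 3 legal replies: Kb5, Ka4, Qxc6.
In check but a legal move exists → not checkmate.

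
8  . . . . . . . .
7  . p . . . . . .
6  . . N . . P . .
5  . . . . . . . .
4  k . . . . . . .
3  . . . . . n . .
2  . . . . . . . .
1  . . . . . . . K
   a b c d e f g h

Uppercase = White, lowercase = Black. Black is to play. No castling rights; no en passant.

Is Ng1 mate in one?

no

After Ng1: white king on h1; in check: no.
White is not in check, so this cannot be checkmate.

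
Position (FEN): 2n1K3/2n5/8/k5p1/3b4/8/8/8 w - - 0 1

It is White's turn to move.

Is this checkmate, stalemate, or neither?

White to move; white king on e8.
In check: yes, from the black knight on c7.
Legal moves for White: Kf8, Kd8, Kf7, Kd7.
White is in check but has 4 legal moves → neither.

neither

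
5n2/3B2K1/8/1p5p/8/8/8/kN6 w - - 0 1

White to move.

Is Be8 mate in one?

After Be8: black king on a1; in check: no.
Black is not in check, so this cannot be checkmate.

no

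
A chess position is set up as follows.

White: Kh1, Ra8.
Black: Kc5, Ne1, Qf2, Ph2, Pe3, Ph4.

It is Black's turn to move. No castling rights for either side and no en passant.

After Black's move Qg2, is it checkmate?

yes

After Qg2: white king on h1; in check: yes, from the black queen on g2.
King squares — g1: attacked by Qg2; g2: attacked by Ne1; h2: attacked by Qg2.
White has no legal moves → checkmate.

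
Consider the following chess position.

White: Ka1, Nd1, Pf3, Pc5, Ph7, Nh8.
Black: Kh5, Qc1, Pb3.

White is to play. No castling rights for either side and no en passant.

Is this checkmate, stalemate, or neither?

White to move; white king on a1.
In check: yes, from the black queen on c1.
King squares — b1: attacked by Qc1; a2: attacked by Pb3; b2: attacked by Qc1.
Legal moves for White: none.
In check with no legal moves → checkmate.

checkmate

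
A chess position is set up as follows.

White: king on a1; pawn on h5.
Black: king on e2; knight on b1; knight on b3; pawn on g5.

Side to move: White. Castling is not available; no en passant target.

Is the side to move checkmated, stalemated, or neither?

White to move; white king on a1.
In check: yes, from the black knight on b3.
Legal moves for White: Kb2, Ka2, Kxb1.
White is in check but has 3 legal moves → neither.

neither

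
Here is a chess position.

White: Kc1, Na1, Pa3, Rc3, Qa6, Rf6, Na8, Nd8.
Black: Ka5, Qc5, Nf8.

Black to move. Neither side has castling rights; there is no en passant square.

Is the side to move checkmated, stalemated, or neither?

Black to move; black king on a5.
In check: yes, from the white queen on a6.
King squares — a4: attacked by Qa6; b4: attacked by Pa3; b5: attacked by Qa6; a6: attacked by Rf6; b6: attacked by Qa6.
Legal moves for Black: none.
In check with no legal moves → checkmate.

checkmate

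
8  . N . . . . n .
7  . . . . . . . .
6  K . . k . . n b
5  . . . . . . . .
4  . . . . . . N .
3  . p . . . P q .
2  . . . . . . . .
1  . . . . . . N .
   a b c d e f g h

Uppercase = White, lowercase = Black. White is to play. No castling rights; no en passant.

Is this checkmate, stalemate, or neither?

White to move; white king on a6.
In check: no.
Legal moves for White: Nd7, Nc6, Kb7, Ka7, Kb6, Kb5, Ka5, Nxh6, Nf6, Ne5, Ne3, Nh2, Nf2, Nh3, Ne2, f4.
White has 16 legal moves and is not in check → neither.

neither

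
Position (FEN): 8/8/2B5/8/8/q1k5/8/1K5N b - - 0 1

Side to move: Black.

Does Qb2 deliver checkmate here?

After Qb2: white king on b1; in check: yes, from the black queen on b2.
King squares — a1: attacked by Qb2; c1: attacked by Qb2; a2: attacked by Qb2; b2: attacked by Kc3; c2: attacked by Qb2.
White has no legal moves → checkmate.

yes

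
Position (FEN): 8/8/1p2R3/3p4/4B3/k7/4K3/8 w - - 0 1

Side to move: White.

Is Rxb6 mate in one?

After Rxb6: black king on a3; in check: no.
Black is not in check, so this cannot be checkmate.

no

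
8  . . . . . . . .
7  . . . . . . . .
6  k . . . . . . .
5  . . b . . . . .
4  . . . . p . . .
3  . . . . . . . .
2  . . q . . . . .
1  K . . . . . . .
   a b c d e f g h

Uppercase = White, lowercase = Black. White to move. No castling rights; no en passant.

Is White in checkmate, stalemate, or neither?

stalemate

White to move; white king on a1.
In check: no.
King squares — b1: attacked by Qc2; a2: attacked by Qc2; b2: attacked by Qc2.
Legal moves for White: none.
Not in check and no legal moves → stalemate.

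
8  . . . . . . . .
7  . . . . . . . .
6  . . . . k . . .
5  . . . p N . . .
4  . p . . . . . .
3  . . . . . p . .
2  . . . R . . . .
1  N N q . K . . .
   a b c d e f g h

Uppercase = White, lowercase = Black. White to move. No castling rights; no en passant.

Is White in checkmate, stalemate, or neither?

neither

White to move; white king on e1.
In check: yes, from the black queen on c1.
King squares — d1: attacked by Qc1; f1: attacked by Qc1; d2: own rook; e2: attacked by Pf3; f2: available.
Legal moves for White: Kf2, Rd1.
White is in check but has 2 legal moves → neither.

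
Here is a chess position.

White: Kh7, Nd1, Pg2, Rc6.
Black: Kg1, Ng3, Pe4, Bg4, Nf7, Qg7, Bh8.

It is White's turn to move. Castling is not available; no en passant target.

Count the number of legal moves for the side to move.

0

White to move; king on h7.
In check: yes, from the black queen on g7.
Legal moves: none.
Count: 0.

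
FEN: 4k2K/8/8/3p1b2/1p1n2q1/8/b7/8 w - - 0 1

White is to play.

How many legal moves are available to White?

0

White to move; king on h8.
In check: no.
Legal moves: none.
Count: 0.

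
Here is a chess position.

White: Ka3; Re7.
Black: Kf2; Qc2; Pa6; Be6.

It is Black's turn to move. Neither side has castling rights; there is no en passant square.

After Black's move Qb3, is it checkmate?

After Qb3: white king on a3; in check: yes, from the black queen on b3.
King squares — a2: attacked by Qb3; b2: attacked by Qb3; b3: attacked by Be6; a4: attacked by Qb3; b4: attacked by Qb3.
White has no legal moves → checkmate.

yes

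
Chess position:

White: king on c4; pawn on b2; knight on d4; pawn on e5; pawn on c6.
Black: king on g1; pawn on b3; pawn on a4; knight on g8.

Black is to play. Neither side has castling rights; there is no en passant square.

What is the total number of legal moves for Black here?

9

Black to move; king on g1.
In check: no.
Legal moves: Ne7, Nh6, Nf6, Kh2, Kg2, Kf2, Kh1, Kf1, a3.
Count: 9.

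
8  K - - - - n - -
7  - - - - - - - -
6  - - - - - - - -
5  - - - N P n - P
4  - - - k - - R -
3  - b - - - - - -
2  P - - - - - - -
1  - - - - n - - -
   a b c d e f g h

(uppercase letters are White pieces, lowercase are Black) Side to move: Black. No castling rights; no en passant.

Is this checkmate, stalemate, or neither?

Black to move; black king on d4.
In check: yes, from the white rook on g4.
King squares — c3: attacked by Nd5; d3: available; e3: attacked by Nd5; c4: attacked by Rg4; e4: attacked by Rg4; c5: available; d5: available; e5: available.
Legal moves for Black: Kxe5, Kxd5, Kc5, Kd3.
Black is in check but has 4 legal moves → neither.

neither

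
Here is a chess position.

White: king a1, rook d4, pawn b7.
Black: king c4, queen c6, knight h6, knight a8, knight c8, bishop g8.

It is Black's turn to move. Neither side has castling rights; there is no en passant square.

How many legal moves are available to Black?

5

Black to move; king on c4.
In check: yes, from the white rook on d4.
Legal moves: Kc5, Kb5, Kxd4, Kc3, Kb3.
Count: 5.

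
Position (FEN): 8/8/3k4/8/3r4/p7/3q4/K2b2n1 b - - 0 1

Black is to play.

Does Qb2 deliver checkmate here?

yes

After Qb2: white king on a1; in check: yes, from the black queen on b2.
King squares — b1: attacked by Qb2; a2: attacked by Qb2; b2: attacked by Pa3.
White has no legal moves → checkmate.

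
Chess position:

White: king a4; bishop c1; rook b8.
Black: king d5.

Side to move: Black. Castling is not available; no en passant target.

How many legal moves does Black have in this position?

Black to move; king on d5.
In check: no.
Legal moves: Ke6, Kd6, Kc6, Ke5, Kc5, Ke4, Kd4, Kc4.
Count: 8.

8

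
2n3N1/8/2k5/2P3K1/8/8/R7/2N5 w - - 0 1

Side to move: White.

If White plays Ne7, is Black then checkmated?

After Ne7: black king on c6; in check: yes, from the white knight on e7.
Black has 6 legal replies: Kd7, Kc7, Kb7, Kxc5, Kb5, Nxe7.
In check but a legal move exists → not checkmate.

no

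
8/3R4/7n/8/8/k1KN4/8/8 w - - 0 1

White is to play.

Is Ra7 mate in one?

yes

After Ra7: black king on a3; in check: yes, from the white rook on a7.
King squares — a2: attacked by Ra7; b2: attacked by Kc3; b3: attacked by Kc3; a4: attacked by Ra7; b4: attacked by Kc3.
Black has no legal moves → checkmate.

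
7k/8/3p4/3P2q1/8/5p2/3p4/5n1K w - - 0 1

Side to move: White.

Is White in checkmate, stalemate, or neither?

White to move; white king on h1.
In check: no.
King squares — g1: attacked by Qg5; g2: attacked by Pf3; h2: attacked by Nf1.
Legal moves for White: none.
Not in check and no legal moves → stalemate.

stalemate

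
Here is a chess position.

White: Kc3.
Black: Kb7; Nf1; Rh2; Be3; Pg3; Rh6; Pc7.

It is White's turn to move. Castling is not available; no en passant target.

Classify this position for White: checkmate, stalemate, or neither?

neither

White to move; white king on c3.
In check: no.
Legal moves for White: Kc4, Kb4, Kd3, Kb3.
White has 4 legal moves and is not in check → neither.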